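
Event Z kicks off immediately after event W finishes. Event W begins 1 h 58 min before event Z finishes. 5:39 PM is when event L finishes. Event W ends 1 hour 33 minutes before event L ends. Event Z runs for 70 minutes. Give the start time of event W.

3:18 PM

Event W ends at 5:39 PM − 93 min = 4:06 PM.
So event Z starts at 4:06 PM.
Event Z ends at 4:06 PM + 70 min = 5:16 PM.
Event W starts at 5:16 PM − 118 min = 3:18 PM.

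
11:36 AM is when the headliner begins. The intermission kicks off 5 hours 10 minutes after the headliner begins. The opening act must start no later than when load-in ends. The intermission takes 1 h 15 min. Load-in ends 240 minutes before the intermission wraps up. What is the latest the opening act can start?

The intermission starts at 11:36 AM + 310 min = 4:46 PM.
The intermission ends at 4:46 PM + 75 min = 6:01 PM.
Load-in ends at 6:01 PM − 240 min = 2:01 PM.
The opening act is bounded by load-in, so the latest it can start is 2:01 PM.

2:01 PM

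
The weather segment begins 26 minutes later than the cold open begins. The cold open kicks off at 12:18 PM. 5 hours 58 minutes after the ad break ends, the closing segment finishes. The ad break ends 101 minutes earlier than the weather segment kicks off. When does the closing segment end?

The weather segment starts at 12:18 PM + 26 min = 12:44 PM.
The ad break ends at 12:44 PM − 101 min = 11:03 AM.
The closing segment ends at 11:03 AM + 358 min = 5:01 PM.

5:01 PM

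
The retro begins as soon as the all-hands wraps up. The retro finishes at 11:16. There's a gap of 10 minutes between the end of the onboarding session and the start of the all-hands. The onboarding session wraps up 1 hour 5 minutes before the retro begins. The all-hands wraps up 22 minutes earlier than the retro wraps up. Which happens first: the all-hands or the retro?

the all-hands

The all-hands ends at 11:16 − 22 min = 10:54.
So the retro starts at 10:54.
The onboarding session ends at 10:54 − 65 min = 09:49.
The all-hands starts at 09:49 + 10 min = 09:59.
The all-hands starts at 09:59 and the retro starts at 10:54, so the all-hands is first.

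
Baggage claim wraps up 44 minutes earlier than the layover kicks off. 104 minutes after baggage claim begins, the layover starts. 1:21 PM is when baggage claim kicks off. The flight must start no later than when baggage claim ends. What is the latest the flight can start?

The layover starts at 1:21 PM + 104 min = 3:05 PM.
Baggage claim ends at 3:05 PM − 44 min = 2:21 PM.
The flight is bounded by baggage claim, so the latest it can start is 2:21 PM.

2:21 PM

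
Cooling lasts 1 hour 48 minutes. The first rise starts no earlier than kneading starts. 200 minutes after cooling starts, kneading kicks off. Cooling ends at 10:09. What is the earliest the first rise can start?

11:41

Cooling starts at 10:09 − 108 min = 08:21.
Kneading starts at 08:21 + 200 min = 11:41.
The first rise is bounded by kneading, so the earliest it can start is 11:41.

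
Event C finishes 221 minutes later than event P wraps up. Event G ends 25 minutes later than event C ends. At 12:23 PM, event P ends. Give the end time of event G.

Event C ends at 12:23 PM + 221 min = 4:04 PM.
Event G ends at 4:04 PM + 25 min = 4:29 PM.

4:29 PM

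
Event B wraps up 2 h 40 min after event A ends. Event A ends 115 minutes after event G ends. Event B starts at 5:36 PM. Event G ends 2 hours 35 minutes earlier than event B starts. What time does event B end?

7:36 PM

Event G ends at 5:36 PM − 155 min = 3:01 PM.
Event A ends at 3:01 PM + 115 min = 4:56 PM.
Event B ends at 4:56 PM + 160 min = 7:36 PM.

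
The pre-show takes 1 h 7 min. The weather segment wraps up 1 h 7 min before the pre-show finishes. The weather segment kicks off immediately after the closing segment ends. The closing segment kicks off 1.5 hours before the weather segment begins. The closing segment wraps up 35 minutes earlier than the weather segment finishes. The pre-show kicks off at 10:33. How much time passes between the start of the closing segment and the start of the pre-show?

125 minutes

The pre-show ends at 10:33 + 67 min = 11:40.
The weather segment ends at 11:40 − 67 min = 10:33.
The closing segment ends at 10:33 − 35 min = 09:58.
So the weather segment starts at 09:58.
The closing segment starts at 09:58 − 90 min = 08:28.
From 08:28 to 10:33 is 125 minutes.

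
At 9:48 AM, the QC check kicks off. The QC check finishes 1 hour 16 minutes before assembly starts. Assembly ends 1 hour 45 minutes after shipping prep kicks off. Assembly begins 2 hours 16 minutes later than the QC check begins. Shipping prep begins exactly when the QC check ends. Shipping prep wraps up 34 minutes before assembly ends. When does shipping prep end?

Assembly starts at 9:48 AM + 136 min = 12:04 PM.
The QC check ends at 12:04 PM − 76 min = 10:48 AM.
So shipping prep starts at 10:48 AM.
Assembly ends at 10:48 AM + 105 min = 12:33 PM.
Shipping prep ends at 12:33 PM − 34 min = 11:59 AM.

11:59 AM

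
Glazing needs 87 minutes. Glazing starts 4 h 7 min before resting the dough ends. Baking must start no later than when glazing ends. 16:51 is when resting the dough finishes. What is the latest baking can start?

Glazing starts at 16:51 − 247 min = 12:44.
Glazing ends at 12:44 + 87 min = 14:11.
Baking is bounded by glazing, so the latest it can start is 14:11.

14:11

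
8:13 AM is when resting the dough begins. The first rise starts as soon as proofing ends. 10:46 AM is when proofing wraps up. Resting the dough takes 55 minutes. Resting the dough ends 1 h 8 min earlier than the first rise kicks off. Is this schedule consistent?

No

The first rise starts at 10:46 AM.
Resting the dough ends at 10:46 AM − 68 min = 9:38 AM.
Resting the dough starts at 9:38 AM − 55 min = 8:43 AM.
But resting the dough is also said to start at 8:13 AM — a 30-minute conflict.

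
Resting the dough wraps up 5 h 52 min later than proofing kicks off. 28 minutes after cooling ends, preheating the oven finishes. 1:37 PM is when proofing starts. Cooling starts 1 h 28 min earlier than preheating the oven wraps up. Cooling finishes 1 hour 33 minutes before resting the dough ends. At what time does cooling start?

4:56 PM

Resting the dough ends at 1:37 PM + 352 min = 7:29 PM.
Cooling ends at 7:29 PM − 93 min = 5:56 PM.
Preheating the oven ends at 5:56 PM + 28 min = 6:24 PM.
Cooling starts at 6:24 PM − 88 min = 4:56 PM.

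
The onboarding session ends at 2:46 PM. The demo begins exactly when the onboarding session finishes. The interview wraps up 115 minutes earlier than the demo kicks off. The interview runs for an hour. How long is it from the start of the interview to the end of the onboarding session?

The demo starts at 2:46 PM.
The interview ends at 2:46 PM − 115 min = 12:51 PM.
The interview starts at 12:51 PM − 60 min = 11:51 AM.
From 11:51 AM to 2:46 PM is 2 h 55 min.

2 h 55 min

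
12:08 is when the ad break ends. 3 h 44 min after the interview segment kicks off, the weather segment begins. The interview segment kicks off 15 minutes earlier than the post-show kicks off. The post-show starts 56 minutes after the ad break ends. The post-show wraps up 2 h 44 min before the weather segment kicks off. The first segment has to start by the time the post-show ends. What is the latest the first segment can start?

The post-show starts at 12:08 + 56 min = 13:04.
The interview segment starts at 13:04 − 15 min = 12:49.
The weather segment starts at 12:49 + 224 min = 16:33.
The post-show ends at 16:33 − 164 min = 13:49.
The first segment is bounded by the post-show, so the latest it can start is 13:49.

13:49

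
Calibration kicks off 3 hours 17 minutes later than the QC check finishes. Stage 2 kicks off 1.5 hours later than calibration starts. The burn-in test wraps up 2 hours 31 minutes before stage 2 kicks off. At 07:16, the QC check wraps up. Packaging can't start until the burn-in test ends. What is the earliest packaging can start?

09:32

Calibration starts at 07:16 + 197 min = 10:33.
Stage 2 starts at 10:33 + 90 min = 12:03.
The burn-in test ends at 12:03 − 151 min = 09:32.
Packaging is bounded by the burn-in test, so the earliest it can start is 09:32.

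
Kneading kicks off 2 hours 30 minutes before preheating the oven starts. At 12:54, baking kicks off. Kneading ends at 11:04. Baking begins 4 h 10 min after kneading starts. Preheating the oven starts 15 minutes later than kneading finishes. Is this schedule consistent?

No

Preheating the oven starts at 11:04 + 15 min = 11:19.
Kneading starts at 11:19 − 150 min = 08:49.
Baking starts at 08:49 + 250 min = 12:59.
But baking is also said to start at 12:54 — a 5-minute conflict.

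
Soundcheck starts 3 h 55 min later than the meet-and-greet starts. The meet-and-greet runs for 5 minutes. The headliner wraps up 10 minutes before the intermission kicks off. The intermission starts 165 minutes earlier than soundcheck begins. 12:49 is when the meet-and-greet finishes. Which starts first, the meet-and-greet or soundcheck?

The meet-and-greet starts at 12:49 − 5 min = 12:44.
Soundcheck starts at 12:44 + 235 min = 16:39.
The meet-and-greet starts at 12:44 and soundcheck starts at 16:39, so the meet-and-greet is first.

the meet-and-greet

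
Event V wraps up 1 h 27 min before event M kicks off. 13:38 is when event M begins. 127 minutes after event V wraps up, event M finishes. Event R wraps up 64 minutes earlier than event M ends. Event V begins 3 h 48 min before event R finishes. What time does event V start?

Event V ends at 13:38 − 87 min = 12:11.
Event M ends at 12:11 + 127 min = 14:18.
Event R ends at 14:18 − 64 min = 13:14.
Event V starts at 13:14 − 228 min = 09:26.

09:26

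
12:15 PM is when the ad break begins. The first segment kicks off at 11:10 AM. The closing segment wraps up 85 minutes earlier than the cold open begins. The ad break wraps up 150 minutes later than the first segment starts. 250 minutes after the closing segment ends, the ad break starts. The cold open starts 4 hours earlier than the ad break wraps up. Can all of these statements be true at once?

No

The ad break ends at 11:10 AM + 150 min = 1:40 PM.
The cold open starts at 1:40 PM − 240 min = 9:40 AM.
The closing segment ends at 9:40 AM − 85 min = 8:15 AM.
The ad break starts at 8:15 AM + 250 min = 12:25 PM.
But the ad break is also said to start at 12:15 PM — a 10-minute conflict.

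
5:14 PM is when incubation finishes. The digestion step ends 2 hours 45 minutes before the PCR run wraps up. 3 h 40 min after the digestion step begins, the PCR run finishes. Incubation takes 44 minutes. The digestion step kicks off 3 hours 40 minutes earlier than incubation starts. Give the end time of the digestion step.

Incubation starts at 5:14 PM − 44 min = 4:30 PM.
The digestion step starts at 4:30 PM − 220 min = 12:50 PM.
The PCR run ends at 12:50 PM + 220 min = 4:30 PM.
The digestion step ends at 4:30 PM − 165 min = 1:45 PM.

1:45 PM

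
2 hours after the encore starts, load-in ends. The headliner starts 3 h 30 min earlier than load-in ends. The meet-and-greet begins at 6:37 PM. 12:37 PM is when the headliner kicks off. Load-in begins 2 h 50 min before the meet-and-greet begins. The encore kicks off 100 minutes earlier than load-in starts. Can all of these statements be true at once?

Load-in starts at 6:37 PM − 170 min = 3:47 PM.
The encore starts at 3:47 PM − 100 min = 2:07 PM.
Load-in ends at 2:07 PM + 120 min = 4:07 PM.
The headliner starts at 4:07 PM − 210 min = 12:37 PM.
That matches the stated 12:37 PM, so the schedule is consistent.

Yes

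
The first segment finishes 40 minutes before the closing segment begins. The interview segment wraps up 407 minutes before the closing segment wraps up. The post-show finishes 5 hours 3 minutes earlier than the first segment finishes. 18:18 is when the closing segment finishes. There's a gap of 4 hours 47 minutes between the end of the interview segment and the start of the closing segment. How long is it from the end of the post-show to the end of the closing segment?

7 h 43 min

The interview segment ends at 18:18 − 407 min = 11:31.
The closing segment starts at 11:31 + 287 min = 16:18.
The first segment ends at 16:18 − 40 min = 15:38.
The post-show ends at 15:38 − 303 min = 10:35.
From 10:35 to 18:18 is 7 h 43 min.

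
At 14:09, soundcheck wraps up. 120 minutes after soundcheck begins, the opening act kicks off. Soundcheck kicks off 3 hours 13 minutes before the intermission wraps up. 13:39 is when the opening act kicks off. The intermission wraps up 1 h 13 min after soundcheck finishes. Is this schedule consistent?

The intermission ends at 14:09 + 73 min = 15:22.
Soundcheck starts at 15:22 − 193 min = 12:09.
The opening act starts at 12:09 + 120 min = 14:09.
But the opening act is also said to start at 13:39 — a 30-minute conflict.

No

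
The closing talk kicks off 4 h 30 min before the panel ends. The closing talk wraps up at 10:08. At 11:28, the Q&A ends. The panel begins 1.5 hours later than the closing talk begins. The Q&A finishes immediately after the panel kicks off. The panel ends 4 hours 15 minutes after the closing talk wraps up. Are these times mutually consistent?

The panel ends at 10:08 + 255 min = 14:23.
The closing talk starts at 14:23 − 270 min = 09:53.
The panel starts at 09:53 + 90 min = 11:23.
So the Q&A ends at 11:23.
But the Q&A is also said to end at 11:28 — a 5-minute conflict.

No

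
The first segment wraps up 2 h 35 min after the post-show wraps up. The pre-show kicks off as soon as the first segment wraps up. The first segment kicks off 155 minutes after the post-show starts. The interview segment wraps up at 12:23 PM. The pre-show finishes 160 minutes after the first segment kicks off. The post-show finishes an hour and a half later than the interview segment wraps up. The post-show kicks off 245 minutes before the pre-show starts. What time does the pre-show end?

The post-show ends at 12:23 PM + 90 min = 1:53 PM.
The first segment ends at 1:53 PM + 155 min = 4:28 PM.
So the pre-show starts at 4:28 PM.
The post-show starts at 4:28 PM − 245 min = 12:23 PM.
The first segment starts at 12:23 PM + 155 min = 2:58 PM.
The pre-show ends at 2:58 PM + 160 min = 5:38 PM.

5:38 PM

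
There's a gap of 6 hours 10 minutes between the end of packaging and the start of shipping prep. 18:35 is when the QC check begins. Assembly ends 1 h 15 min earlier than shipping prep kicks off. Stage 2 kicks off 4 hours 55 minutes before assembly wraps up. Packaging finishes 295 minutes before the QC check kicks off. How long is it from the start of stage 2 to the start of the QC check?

Packaging ends at 18:35 − 295 min = 13:40.
Shipping prep starts at 13:40 + 370 min = 19:50.
Assembly ends at 19:50 − 75 min = 18:35.
Stage 2 starts at 18:35 − 295 min = 13:40.
From 13:40 to 18:35 is 4 h 55 min.

4 h 55 min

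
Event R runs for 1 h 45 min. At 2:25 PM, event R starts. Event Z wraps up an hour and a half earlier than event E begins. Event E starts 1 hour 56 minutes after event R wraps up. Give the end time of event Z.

Event R ends at 2:25 PM + 105 min = 4:10 PM.
Event E starts at 4:10 PM + 116 min = 6:06 PM.
Event Z ends at 6:06 PM − 90 min = 4:36 PM.

4:36 PM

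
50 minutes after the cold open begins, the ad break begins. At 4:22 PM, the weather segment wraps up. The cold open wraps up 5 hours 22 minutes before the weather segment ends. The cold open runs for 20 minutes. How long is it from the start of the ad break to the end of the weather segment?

The cold open ends at 4:22 PM − 322 min = 11:00 AM.
The cold open starts at 11:00 AM − 20 min = 10:40 AM.
The ad break starts at 10:40 AM + 50 min = 11:30 AM.
From 11:30 AM to 4:22 PM is 292 minutes.

292 minutes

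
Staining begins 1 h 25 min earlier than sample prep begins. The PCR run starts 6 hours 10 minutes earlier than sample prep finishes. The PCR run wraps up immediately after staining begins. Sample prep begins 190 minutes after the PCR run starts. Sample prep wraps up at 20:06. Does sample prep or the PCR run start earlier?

the PCR run

The PCR run starts at 20:06 − 370 min = 13:56.
Sample prep starts at 13:56 + 190 min = 17:06.
Sample prep starts at 17:06 and the PCR run starts at 13:56, so the PCR run is first.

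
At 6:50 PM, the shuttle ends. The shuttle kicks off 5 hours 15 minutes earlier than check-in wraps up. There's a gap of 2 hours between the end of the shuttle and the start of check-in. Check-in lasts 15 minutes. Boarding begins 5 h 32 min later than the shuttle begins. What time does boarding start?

Check-in starts at 6:50 PM + 120 min = 8:50 PM.
Check-in ends at 8:50 PM + 15 min = 9:05 PM.
The shuttle starts at 9:05 PM − 315 min = 3:50 PM.
Boarding starts at 3:50 PM + 332 min = 9:22 PM.

9:22 PM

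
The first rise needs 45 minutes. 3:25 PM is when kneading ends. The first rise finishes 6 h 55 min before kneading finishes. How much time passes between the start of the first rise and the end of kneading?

7 hours 40 minutes

The first rise ends at 3:25 PM − 415 min = 8:30 AM.
The first rise starts at 8:30 AM − 45 min = 7:45 AM.
From 7:45 AM to 3:25 PM is 7 hours 40 minutes.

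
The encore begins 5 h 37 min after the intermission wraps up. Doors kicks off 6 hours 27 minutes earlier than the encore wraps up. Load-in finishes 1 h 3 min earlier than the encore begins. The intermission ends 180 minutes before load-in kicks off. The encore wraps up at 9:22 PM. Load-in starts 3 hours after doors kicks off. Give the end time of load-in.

7:29 PM

Doors starts at 9:22 PM − 387 min = 2:55 PM.
Load-in starts at 2:55 PM + 180 min = 5:55 PM.
The intermission ends at 5:55 PM − 180 min = 2:55 PM.
The encore starts at 2:55 PM + 337 min = 8:32 PM.
Load-in ends at 8:32 PM − 63 min = 7:29 PM.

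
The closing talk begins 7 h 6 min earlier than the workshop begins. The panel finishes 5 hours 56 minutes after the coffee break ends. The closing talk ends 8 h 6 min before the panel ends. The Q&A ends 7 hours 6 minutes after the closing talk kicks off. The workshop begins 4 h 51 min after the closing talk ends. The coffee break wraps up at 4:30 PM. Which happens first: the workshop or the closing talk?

The panel ends at 4:30 PM + 356 min = 10:26 PM.
The closing talk ends at 10:26 PM − 486 min = 2:20 PM.
The workshop starts at 2:20 PM + 291 min = 7:11 PM.
The closing talk starts at 7:11 PM − 426 min = 12:05 PM.
The workshop starts at 7:11 PM and the closing talk starts at 12:05 PM, so the closing talk is first.

the closing talk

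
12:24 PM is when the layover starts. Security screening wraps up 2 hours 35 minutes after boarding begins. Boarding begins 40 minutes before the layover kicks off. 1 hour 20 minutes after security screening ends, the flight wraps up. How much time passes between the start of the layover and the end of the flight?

Boarding starts at 12:24 PM − 40 min = 11:44 AM.
Security screening ends at 11:44 AM + 155 min = 2:19 PM.
The flight ends at 2:19 PM + 80 min = 3:39 PM.
From 12:24 PM to 3:39 PM is 3 hours 15 minutes.

3 hours 15 minutes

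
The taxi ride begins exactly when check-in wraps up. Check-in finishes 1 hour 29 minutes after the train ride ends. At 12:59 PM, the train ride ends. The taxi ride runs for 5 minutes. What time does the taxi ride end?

2:33 PM

Check-in ends at 12:59 PM + 89 min = 2:28 PM.
So the taxi ride starts at 2:28 PM.
The taxi ride ends at 2:28 PM + 5 min = 2:33 PM.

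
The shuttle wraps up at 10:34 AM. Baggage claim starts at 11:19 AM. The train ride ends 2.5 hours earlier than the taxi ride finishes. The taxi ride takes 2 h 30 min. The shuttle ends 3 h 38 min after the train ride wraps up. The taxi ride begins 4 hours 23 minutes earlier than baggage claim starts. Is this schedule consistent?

Yes

The taxi ride starts at 11:19 AM − 263 min = 6:56 AM.
The taxi ride ends at 6:56 AM + 150 min = 9:26 AM.
The train ride ends at 9:26 AM − 150 min = 6:56 AM.
The shuttle ends at 6:56 AM + 218 min = 10:34 AM.
That matches the stated 10:34 AM, so the schedule is consistent.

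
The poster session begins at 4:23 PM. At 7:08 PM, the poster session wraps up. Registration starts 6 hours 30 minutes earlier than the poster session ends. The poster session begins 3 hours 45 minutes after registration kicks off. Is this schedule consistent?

Yes

Registration starts at 7:08 PM − 390 min = 12:38 PM.
The poster session starts at 12:38 PM + 225 min = 4:23 PM.
That matches the stated 4:23 PM, so the schedule is consistent.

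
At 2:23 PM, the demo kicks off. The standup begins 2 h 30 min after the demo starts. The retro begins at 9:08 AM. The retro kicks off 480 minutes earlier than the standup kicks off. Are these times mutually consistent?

No

The standup starts at 2:23 PM + 150 min = 4:53 PM.
The retro starts at 4:53 PM − 480 min = 8:53 AM.
But the retro is also said to start at 9:08 AM — a 15-minute conflict.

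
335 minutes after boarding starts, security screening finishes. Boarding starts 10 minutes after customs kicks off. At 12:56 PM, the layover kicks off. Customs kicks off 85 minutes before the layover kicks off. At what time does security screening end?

5:16 PM

Customs starts at 12:56 PM − 85 min = 11:31 AM.
Boarding starts at 11:31 AM + 10 min = 11:41 AM.
Security screening ends at 11:41 AM + 335 min = 5:16 PM.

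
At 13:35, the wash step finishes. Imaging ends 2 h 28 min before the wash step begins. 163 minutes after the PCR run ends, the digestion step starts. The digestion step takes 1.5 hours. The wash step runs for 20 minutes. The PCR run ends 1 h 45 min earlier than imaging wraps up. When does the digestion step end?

13:15

The wash step starts at 13:35 − 20 min = 13:15.
Imaging ends at 13:15 − 148 min = 10:47.
The PCR run ends at 10:47 − 105 min = 09:02.
The digestion step starts at 09:02 + 163 min = 11:45.
The digestion step ends at 11:45 + 90 min = 13:15.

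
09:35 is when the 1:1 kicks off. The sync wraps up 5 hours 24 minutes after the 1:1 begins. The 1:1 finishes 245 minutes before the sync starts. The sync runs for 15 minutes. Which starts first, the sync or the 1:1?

the 1:1

The sync ends at 09:35 + 324 min = 14:59.
The sync starts at 14:59 − 15 min = 14:44.
The sync starts at 14:44 and the 1:1 starts at 09:35, so the 1:1 is first.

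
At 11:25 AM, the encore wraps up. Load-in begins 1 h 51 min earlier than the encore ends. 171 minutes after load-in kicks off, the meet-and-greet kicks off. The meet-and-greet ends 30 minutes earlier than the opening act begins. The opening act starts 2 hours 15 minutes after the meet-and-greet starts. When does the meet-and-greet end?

2:10 PM

Load-in starts at 11:25 AM − 111 min = 9:34 AM.
The meet-and-greet starts at 9:34 AM + 171 min = 12:25 PM.
The opening act starts at 12:25 PM + 135 min = 2:40 PM.
The meet-and-greet ends at 2:40 PM − 30 min = 2:10 PM.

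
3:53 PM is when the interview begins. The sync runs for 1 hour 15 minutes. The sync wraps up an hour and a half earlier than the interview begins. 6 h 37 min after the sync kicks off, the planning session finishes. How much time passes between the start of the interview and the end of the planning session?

The sync ends at 3:53 PM − 90 min = 2:23 PM.
The sync starts at 2:23 PM − 75 min = 1:08 PM.
The planning session ends at 1:08 PM + 397 min = 7:45 PM.
From 3:53 PM to 7:45 PM is 3 hours 52 minutes.

3 hours 52 minutes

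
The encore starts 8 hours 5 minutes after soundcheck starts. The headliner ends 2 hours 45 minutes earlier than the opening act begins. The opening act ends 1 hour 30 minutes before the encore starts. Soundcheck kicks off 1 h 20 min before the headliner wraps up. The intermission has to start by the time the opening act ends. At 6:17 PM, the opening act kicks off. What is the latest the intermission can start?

The headliner ends at 6:17 PM − 165 min = 3:32 PM.
Soundcheck starts at 3:32 PM − 80 min = 2:12 PM.
The encore starts at 2:12 PM + 485 min = 10:17 PM.
The opening act ends at 10:17 PM − 90 min = 8:47 PM.
The intermission is bounded by the opening act, so the latest it can start is 8:47 PM.

8:47 PM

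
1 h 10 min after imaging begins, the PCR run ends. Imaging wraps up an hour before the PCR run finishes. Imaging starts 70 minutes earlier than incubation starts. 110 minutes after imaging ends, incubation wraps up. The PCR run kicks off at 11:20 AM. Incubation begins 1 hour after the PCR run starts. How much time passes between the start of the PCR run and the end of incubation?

1 hour 50 minutes

Incubation starts at 11:20 AM + 60 min = 12:20 PM.
Imaging starts at 12:20 PM − 70 min = 11:10 AM.
The PCR run ends at 11:10 AM + 70 min = 12:20 PM.
Imaging ends at 12:20 PM − 60 min = 11:20 AM.
Incubation ends at 11:20 AM + 110 min = 1:10 PM.
From 11:20 AM to 1:10 PM is 1 hour 50 minutes.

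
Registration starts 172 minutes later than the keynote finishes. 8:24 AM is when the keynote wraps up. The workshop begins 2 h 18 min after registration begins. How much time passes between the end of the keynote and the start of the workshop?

Registration starts at 8:24 AM + 172 min = 11:16 AM.
The workshop starts at 11:16 AM + 138 min = 1:34 PM.
From 8:24 AM to 1:34 PM is 310 minutes.

310 minutes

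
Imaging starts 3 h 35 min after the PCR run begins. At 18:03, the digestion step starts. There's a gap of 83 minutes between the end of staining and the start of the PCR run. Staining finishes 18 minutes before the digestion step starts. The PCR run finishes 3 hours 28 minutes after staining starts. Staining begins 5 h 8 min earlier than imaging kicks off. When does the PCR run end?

Staining ends at 18:03 − 18 min = 17:45.
The PCR run starts at 17:45 + 83 min = 19:08.
Imaging starts at 19:08 + 215 min = 22:43.
Staining starts at 22:43 − 308 min = 17:35.
The PCR run ends at 17:35 + 208 min = 21:03.

21:03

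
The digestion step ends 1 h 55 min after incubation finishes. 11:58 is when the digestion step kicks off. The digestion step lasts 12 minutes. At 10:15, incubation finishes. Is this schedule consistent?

The digestion step ends at 10:15 + 115 min = 12:10.
The digestion step starts at 12:10 − 12 min = 11:58.
That matches the stated 11:58, so the schedule is consistent.

Yes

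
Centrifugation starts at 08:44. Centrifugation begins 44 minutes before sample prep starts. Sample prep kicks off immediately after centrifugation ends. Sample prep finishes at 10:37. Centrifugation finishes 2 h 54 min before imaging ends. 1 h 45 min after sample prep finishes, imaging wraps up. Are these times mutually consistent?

Yes

Imaging ends at 10:37 + 105 min = 12:22.
Centrifugation ends at 12:22 − 174 min = 09:28.
So sample prep starts at 09:28.
Centrifugation starts at 09:28 − 44 min = 08:44.
That matches the stated 08:44, so the schedule is consistent.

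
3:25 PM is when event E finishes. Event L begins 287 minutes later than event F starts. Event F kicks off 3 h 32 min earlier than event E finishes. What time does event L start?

Event F starts at 3:25 PM − 212 min = 11:53 AM.
Event L starts at 11:53 AM + 287 min = 4:40 PM.

4:40 PM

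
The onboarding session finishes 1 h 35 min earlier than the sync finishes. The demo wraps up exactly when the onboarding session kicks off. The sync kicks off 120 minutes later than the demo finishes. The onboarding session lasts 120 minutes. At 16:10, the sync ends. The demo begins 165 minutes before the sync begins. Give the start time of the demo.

The onboarding session ends at 16:10 − 95 min = 14:35.
The onboarding session starts at 14:35 − 120 min = 12:35.
So the demo ends at 12:35.
The sync starts at 12:35 + 120 min = 14:35.
The demo starts at 14:35 − 165 min = 11:50.

11:50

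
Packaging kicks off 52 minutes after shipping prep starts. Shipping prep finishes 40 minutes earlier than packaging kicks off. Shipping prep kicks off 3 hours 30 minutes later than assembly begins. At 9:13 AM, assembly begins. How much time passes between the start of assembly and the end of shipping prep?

Shipping prep starts at 9:13 AM + 210 min = 12:43 PM.
Packaging starts at 12:43 PM + 52 min = 1:35 PM.
Shipping prep ends at 1:35 PM − 40 min = 12:55 PM.
From 9:13 AM to 12:55 PM is 3 h 42 min.

3 h 42 min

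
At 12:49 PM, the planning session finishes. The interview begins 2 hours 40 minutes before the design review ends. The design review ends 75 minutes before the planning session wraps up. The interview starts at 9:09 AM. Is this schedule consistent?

No

The design review ends at 12:49 PM − 75 min = 11:34 AM.
The interview starts at 11:34 AM − 160 min = 8:54 AM.
But the interview is also said to start at 9:09 AM — a 15-minute conflict.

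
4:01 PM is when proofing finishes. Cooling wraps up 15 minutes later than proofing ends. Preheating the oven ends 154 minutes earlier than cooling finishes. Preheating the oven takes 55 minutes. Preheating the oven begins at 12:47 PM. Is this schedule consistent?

Yes

Cooling ends at 4:01 PM + 15 min = 4:16 PM.
Preheating the oven ends at 4:16 PM − 154 min = 1:42 PM.
Preheating the oven starts at 1:42 PM − 55 min = 12:47 PM.
That matches the stated 12:47 PM, so the schedule is consistent.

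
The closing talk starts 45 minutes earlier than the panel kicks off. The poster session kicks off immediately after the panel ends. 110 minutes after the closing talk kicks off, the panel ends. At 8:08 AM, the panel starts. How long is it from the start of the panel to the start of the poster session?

The closing talk starts at 8:08 AM − 45 min = 7:23 AM.
The panel ends at 7:23 AM + 110 min = 9:13 AM.
So the poster session starts at 9:13 AM.
From 8:08 AM to 9:13 AM is 1 h 5 min.

1 h 5 min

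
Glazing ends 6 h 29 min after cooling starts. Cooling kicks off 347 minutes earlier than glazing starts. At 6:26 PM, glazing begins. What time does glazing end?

Cooling starts at 6:26 PM − 347 min = 12:39 PM.
Glazing ends at 12:39 PM + 389 min = 7:08 PM.

7:08 PM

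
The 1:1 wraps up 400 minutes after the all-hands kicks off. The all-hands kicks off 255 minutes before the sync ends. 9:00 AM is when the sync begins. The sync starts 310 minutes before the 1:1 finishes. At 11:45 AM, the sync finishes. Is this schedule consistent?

Yes

The all-hands starts at 11:45 AM − 255 min = 7:30 AM.
The 1:1 ends at 7:30 AM + 400 min = 2:10 PM.
The sync starts at 2:10 PM − 310 min = 9:00 AM.
That matches the stated 9:00 AM, so the schedule is consistent.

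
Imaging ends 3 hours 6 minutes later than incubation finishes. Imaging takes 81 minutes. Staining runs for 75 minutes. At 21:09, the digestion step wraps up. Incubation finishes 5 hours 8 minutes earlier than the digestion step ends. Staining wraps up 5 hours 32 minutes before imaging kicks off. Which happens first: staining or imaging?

Incubation ends at 21:09 − 308 min = 16:01.
Imaging ends at 16:01 + 186 min = 19:07.
Imaging starts at 19:07 − 81 min = 17:46.
Staining ends at 17:46 − 332 min = 12:14.
Staining starts at 12:14 − 75 min = 10:59.
Staining starts at 10:59 and imaging starts at 17:46, so staining is first.

staining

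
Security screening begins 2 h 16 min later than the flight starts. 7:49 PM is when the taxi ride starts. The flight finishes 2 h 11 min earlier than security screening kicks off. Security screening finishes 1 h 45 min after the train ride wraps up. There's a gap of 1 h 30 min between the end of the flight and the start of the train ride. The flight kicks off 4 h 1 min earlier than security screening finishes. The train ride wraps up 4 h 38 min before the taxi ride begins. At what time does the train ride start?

2:30 PM

The train ride ends at 7:49 PM − 278 min = 3:11 PM.
Security screening ends at 3:11 PM + 105 min = 4:56 PM.
The flight starts at 4:56 PM − 241 min = 12:55 PM.
Security screening starts at 12:55 PM + 136 min = 3:11 PM.
The flight ends at 3:11 PM − 131 min = 1:00 PM.
The train ride starts at 1:00 PM + 90 min = 2:30 PM.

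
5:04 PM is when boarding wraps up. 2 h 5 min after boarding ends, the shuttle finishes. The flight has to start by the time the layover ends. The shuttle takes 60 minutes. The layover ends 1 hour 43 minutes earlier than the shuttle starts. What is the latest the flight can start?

The shuttle ends at 5:04 PM + 125 min = 7:09 PM.
The shuttle starts at 7:09 PM − 60 min = 6:09 PM.
The layover ends at 6:09 PM − 103 min = 4:26 PM.
The flight is bounded by the layover, so the latest it can start is 4:26 PM.

4:26 PM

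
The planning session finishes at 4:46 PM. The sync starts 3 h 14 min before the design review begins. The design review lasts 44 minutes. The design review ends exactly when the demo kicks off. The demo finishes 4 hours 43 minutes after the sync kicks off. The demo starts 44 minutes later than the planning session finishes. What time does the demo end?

6:15 PM

The demo starts at 4:46 PM + 44 min = 5:30 PM.
So the design review ends at 5:30 PM.
The design review starts at 5:30 PM − 44 min = 4:46 PM.
The sync starts at 4:46 PM − 194 min = 1:32 PM.
The demo ends at 1:32 PM + 283 min = 6:15 PM.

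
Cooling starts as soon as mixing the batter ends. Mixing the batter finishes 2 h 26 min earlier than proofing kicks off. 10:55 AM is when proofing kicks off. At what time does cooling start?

Mixing the batter ends at 10:55 AM − 146 min = 8:29 AM.
So cooling starts at 8:29 AM.

8:29 AM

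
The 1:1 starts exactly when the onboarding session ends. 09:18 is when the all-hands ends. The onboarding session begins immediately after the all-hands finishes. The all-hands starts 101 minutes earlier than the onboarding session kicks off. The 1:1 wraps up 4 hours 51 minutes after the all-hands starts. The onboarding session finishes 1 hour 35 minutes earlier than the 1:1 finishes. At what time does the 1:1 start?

10:53

The onboarding session starts at 09:18.
The all-hands starts at 09:18 − 101 min = 07:37.
The 1:1 ends at 07:37 + 291 min = 12:28.
The onboarding session ends at 12:28 − 95 min = 10:53.
So the 1:1 starts at 10:53.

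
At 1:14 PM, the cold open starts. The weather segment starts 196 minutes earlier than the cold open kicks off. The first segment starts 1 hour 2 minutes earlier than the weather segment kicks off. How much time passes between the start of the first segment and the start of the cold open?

4 hours 18 minutes

The weather segment starts at 1:14 PM − 196 min = 9:58 AM.
The first segment starts at 9:58 AM − 62 min = 8:56 AM.
From 8:56 AM to 1:14 PM is 4 hours 18 minutes.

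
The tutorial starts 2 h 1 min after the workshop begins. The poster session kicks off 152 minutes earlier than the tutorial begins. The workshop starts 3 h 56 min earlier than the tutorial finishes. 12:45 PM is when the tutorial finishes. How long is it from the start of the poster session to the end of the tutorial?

4 hours 27 minutes

The workshop starts at 12:45 PM − 236 min = 8:49 AM.
The tutorial starts at 8:49 AM + 121 min = 10:50 AM.
The poster session starts at 10:50 AM − 152 min = 8:18 AM.
From 8:18 AM to 12:45 PM is 4 hours 27 minutes.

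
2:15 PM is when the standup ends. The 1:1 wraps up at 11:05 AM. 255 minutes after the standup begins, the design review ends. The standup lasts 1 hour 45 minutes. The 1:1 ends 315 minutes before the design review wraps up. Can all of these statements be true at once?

No

The standup starts at 2:15 PM − 105 min = 12:30 PM.
The design review ends at 12:30 PM + 255 min = 4:45 PM.
The 1:1 ends at 4:45 PM − 315 min = 11:30 AM.
But the 1:1 is also said to end at 11:05 AM — a 25-minute conflict.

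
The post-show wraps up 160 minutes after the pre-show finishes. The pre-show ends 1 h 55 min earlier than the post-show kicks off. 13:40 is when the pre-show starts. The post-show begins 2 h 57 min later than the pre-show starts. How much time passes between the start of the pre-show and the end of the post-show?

The post-show starts at 13:40 + 177 min = 16:37.
The pre-show ends at 16:37 − 115 min = 14:42.
The post-show ends at 14:42 + 160 min = 17:22.
From 13:40 to 17:22 is 3 h 42 min.

3 h 42 min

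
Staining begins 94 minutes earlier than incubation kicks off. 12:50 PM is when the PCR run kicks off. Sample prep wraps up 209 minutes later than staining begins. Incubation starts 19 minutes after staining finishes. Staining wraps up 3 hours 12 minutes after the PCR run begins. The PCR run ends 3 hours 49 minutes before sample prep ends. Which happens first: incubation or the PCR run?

Staining ends at 12:50 PM + 192 min = 4:02 PM.
Incubation starts at 4:02 PM + 19 min = 4:21 PM.
Incubation starts at 4:21 PM and the PCR run starts at 12:50 PM, so the PCR run is first.

the PCR run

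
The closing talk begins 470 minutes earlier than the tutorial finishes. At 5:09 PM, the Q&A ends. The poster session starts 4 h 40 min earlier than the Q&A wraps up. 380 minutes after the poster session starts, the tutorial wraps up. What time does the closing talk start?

The poster session starts at 5:09 PM − 280 min = 12:29 PM.
The tutorial ends at 12:29 PM + 380 min = 6:49 PM.
The closing talk starts at 6:49 PM − 470 min = 10:59 AM.

10:59 AM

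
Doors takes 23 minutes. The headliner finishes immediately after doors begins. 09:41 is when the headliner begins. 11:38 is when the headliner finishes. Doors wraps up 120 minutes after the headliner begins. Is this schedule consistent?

No

Doors ends at 09:41 + 120 min = 11:41.
Doors starts at 11:41 − 23 min = 11:18.
So the headliner ends at 11:18.
But the headliner is also said to end at 11:38 — a 20-minute conflict.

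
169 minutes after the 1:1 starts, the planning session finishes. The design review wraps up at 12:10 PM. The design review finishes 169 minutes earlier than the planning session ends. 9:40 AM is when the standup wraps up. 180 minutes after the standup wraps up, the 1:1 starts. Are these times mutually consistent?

No

The 1:1 starts at 9:40 AM + 180 min = 12:40 PM.
The planning session ends at 12:40 PM + 169 min = 3:29 PM.
The design review ends at 3:29 PM − 169 min = 12:40 PM.
But the design review is also said to end at 12:10 PM — a 30-minute conflict.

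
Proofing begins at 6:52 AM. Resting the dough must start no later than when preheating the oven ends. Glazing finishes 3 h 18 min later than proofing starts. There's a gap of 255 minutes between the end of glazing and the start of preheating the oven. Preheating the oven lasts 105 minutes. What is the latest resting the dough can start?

4:10 PM

Glazing ends at 6:52 AM + 198 min = 10:10 AM.
Preheating the oven starts at 10:10 AM + 255 min = 2:25 PM.
Preheating the oven ends at 2:25 PM + 105 min = 4:10 PM.
Resting the dough is bounded by preheating the oven, so the latest it can start is 4:10 PM.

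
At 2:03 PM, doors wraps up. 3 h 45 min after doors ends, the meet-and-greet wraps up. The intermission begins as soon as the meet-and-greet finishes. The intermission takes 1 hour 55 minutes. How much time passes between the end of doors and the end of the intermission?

5 hours 40 minutes

The meet-and-greet ends at 2:03 PM + 225 min = 5:48 PM.
So the intermission starts at 5:48 PM.
The intermission ends at 5:48 PM + 115 min = 7:43 PM.
From 2:03 PM to 7:43 PM is 5 hours 40 minutes.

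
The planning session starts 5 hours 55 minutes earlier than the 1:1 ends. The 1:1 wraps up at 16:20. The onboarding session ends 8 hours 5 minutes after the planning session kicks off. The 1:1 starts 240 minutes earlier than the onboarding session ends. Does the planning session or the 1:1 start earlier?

the planning session

The planning session starts at 16:20 − 355 min = 10:25.
The onboarding session ends at 10:25 + 485 min = 18:30.
The 1:1 starts at 18:30 − 240 min = 14:30.
The planning session starts at 10:25 and the 1:1 starts at 14:30, so the planning session is first.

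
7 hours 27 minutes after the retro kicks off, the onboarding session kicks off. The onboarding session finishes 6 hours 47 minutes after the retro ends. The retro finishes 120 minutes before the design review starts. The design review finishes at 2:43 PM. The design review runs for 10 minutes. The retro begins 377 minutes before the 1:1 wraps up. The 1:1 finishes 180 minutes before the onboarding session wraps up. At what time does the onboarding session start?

The design review starts at 2:43 PM − 10 min = 2:33 PM.
The retro ends at 2:33 PM − 120 min = 12:33 PM.
The onboarding session ends at 12:33 PM + 407 min = 7:20 PM.
The 1:1 ends at 7:20 PM − 180 min = 4:20 PM.
The retro starts at 4:20 PM − 377 min = 10:03 AM.
The onboarding session starts at 10:03 AM + 447 min = 5:30 PM.

5:30 PM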